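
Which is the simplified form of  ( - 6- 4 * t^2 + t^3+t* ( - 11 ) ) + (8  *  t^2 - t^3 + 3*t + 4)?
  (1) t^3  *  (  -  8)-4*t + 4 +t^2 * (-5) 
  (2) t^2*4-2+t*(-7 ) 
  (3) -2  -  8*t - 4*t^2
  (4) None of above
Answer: 4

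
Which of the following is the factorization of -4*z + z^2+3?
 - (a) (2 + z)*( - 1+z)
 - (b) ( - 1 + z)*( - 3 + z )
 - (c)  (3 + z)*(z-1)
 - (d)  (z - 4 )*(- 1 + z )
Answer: b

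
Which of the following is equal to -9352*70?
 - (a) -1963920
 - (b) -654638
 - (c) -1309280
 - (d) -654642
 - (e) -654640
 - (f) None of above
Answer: e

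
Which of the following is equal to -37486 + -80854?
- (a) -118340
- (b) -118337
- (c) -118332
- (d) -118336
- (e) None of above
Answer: a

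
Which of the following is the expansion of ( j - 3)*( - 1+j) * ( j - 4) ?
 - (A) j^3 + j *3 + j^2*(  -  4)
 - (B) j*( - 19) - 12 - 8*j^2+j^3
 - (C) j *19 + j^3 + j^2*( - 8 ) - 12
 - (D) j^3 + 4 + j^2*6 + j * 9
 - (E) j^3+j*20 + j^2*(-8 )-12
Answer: C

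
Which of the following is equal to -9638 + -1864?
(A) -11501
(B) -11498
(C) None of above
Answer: C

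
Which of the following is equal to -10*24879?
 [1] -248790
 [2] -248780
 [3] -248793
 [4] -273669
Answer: 1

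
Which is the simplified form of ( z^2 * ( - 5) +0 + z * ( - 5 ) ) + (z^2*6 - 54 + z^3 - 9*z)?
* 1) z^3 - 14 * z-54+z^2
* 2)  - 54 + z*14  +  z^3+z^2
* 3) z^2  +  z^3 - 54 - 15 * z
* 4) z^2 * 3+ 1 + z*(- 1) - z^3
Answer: 1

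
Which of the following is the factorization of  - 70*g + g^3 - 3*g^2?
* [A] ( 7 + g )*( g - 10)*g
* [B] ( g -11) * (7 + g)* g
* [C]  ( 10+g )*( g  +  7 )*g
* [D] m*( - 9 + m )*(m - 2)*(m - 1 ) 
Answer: A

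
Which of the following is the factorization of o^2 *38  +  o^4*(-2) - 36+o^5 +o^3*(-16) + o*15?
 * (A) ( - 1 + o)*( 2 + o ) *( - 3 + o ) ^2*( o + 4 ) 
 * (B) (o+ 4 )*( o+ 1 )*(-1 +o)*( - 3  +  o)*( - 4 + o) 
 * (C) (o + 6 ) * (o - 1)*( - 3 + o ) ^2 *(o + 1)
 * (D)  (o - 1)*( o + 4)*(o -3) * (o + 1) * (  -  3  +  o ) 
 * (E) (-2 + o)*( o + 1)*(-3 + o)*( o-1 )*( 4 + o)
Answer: D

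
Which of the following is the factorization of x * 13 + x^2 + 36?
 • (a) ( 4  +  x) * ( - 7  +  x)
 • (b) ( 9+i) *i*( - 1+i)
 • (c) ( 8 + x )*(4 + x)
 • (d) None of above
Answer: d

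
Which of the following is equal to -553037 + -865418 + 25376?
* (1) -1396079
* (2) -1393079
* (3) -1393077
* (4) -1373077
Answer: 2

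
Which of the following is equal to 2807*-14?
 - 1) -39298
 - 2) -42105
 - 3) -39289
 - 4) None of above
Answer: 1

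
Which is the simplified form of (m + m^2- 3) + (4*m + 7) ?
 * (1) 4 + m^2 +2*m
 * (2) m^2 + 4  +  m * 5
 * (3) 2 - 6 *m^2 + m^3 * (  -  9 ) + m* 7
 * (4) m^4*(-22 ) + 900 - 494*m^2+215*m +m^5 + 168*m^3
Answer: 2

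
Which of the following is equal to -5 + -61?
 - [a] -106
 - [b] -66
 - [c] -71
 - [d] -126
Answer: b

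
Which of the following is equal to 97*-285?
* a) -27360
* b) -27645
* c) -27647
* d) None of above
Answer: b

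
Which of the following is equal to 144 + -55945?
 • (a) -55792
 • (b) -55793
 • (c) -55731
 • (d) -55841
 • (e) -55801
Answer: e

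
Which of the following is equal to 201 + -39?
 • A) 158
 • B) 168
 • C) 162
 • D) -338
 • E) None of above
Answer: C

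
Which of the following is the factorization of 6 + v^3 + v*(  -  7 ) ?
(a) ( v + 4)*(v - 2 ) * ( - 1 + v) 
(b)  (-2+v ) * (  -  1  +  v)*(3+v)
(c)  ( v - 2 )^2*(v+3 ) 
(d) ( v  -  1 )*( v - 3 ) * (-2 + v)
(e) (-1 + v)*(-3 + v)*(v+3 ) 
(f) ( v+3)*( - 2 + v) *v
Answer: b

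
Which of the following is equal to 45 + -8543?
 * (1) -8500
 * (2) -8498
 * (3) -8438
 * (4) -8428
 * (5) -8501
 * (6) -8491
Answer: 2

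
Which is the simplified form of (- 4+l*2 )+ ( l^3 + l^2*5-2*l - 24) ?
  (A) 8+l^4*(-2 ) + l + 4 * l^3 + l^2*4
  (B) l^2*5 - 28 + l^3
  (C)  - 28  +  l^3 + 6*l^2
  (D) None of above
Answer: B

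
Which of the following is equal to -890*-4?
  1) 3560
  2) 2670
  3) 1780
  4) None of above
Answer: 1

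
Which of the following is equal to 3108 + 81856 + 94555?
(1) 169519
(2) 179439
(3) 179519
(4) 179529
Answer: 3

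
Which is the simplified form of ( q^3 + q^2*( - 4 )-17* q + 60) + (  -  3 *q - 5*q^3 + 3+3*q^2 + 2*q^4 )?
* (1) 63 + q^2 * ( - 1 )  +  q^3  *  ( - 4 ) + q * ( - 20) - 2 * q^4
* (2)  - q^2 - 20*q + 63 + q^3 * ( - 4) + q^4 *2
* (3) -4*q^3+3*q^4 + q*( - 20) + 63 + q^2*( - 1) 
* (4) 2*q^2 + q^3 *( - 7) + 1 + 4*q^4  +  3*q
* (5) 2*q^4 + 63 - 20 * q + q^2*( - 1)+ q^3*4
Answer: 2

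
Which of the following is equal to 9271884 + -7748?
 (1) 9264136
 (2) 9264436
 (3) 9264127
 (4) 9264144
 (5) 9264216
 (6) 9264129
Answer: 1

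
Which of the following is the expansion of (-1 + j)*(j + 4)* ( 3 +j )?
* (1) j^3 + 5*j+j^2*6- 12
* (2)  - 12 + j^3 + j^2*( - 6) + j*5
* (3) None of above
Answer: 1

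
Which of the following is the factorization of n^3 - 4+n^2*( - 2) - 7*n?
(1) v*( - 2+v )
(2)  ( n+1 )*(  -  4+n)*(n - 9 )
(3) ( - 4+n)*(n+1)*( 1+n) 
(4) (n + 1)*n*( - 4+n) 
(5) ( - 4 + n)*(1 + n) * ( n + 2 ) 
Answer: 3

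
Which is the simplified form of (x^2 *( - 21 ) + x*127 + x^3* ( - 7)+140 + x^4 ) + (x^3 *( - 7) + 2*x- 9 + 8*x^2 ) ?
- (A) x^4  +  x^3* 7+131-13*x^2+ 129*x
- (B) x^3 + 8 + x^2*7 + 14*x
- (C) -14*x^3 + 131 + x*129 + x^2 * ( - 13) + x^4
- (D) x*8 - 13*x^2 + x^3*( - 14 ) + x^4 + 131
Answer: C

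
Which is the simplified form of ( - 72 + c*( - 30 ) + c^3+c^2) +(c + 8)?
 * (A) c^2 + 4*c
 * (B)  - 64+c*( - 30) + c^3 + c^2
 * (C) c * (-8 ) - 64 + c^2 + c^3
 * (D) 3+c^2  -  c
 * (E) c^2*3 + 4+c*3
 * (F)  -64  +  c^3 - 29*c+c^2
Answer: F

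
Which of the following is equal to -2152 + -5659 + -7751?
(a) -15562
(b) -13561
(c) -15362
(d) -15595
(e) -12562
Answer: a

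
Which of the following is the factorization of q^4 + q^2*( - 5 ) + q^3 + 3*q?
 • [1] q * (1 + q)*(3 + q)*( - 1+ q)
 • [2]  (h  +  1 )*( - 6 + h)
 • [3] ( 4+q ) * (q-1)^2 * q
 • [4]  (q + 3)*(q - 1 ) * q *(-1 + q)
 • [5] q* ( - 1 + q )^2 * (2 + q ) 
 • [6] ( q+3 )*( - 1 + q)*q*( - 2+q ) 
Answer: 4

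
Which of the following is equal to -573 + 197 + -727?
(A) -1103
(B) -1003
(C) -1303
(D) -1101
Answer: A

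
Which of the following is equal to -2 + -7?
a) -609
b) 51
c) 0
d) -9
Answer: d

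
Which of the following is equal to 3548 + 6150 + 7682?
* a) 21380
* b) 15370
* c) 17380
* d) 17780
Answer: c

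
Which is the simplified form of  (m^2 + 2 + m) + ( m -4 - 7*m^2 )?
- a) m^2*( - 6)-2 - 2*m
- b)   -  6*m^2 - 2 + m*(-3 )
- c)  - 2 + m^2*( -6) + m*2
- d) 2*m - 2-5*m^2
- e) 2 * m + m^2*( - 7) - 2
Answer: c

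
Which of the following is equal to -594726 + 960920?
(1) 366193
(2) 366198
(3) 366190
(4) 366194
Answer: 4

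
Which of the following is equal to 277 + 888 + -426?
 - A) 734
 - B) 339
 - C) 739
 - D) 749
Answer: C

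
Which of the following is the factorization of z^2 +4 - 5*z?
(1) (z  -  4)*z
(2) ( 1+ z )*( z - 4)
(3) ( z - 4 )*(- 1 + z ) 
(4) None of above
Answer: 3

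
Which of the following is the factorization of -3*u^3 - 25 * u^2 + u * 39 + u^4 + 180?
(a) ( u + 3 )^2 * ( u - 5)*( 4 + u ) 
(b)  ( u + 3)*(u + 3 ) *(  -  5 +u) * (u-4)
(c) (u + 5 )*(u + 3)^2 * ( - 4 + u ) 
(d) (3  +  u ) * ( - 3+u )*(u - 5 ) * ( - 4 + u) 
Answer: b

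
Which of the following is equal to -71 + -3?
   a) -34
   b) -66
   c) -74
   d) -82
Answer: c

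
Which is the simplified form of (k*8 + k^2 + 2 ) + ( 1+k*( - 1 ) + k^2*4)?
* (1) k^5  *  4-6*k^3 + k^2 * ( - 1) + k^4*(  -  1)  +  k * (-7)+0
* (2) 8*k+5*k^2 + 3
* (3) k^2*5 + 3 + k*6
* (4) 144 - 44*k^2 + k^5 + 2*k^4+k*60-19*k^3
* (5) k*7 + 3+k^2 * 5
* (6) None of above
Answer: 5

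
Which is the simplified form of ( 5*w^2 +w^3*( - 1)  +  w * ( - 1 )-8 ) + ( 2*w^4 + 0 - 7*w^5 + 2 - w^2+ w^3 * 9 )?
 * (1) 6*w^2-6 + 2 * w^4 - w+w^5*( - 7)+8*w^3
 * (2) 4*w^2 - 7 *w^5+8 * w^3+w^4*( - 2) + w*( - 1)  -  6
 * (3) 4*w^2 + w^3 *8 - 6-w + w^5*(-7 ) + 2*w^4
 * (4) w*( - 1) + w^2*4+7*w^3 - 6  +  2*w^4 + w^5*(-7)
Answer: 3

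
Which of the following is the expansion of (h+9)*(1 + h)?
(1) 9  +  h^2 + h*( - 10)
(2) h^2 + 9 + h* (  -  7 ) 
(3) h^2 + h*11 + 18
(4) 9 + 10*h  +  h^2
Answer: 4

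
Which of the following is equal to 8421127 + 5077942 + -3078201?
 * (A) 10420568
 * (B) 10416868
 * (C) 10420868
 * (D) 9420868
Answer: C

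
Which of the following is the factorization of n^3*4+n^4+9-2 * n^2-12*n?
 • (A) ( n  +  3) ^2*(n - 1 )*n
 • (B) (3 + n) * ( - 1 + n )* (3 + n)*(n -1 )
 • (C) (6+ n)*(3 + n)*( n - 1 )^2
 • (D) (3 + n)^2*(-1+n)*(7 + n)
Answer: B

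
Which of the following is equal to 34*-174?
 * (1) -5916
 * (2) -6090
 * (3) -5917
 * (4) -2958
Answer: 1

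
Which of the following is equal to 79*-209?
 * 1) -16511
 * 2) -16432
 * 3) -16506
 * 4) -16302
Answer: 1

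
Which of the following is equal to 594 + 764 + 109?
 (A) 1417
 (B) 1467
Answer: B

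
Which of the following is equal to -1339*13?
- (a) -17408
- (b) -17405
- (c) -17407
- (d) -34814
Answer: c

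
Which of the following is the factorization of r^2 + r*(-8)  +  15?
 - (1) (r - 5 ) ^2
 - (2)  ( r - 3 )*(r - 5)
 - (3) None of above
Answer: 2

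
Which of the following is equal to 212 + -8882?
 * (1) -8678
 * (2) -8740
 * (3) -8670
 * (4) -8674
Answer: 3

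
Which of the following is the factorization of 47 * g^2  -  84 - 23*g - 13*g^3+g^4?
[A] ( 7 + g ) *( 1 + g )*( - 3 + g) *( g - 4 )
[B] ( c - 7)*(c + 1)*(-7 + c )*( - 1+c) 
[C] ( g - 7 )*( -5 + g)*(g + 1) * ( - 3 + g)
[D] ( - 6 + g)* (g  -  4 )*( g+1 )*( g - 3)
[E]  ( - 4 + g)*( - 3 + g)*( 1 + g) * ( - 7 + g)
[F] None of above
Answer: E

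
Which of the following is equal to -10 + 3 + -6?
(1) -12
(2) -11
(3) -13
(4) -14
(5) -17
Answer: 3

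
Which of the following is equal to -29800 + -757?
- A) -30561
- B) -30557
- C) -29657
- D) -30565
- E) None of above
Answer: B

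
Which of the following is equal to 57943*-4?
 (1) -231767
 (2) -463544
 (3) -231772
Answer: 3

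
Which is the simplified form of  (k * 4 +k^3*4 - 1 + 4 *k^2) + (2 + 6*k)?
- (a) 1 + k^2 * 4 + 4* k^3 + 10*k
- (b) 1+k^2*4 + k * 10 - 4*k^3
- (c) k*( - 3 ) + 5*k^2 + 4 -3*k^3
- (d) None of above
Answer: a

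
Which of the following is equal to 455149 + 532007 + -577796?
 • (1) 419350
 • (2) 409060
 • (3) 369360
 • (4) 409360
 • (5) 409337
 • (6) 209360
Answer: 4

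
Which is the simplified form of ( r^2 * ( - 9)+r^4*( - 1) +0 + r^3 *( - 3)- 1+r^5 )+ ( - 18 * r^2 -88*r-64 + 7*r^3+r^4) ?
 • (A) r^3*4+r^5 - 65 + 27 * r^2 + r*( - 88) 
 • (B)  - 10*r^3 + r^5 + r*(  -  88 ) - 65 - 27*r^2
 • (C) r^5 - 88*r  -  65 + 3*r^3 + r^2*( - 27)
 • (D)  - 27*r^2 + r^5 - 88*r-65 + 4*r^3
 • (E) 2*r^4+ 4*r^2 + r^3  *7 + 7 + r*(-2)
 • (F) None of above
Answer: D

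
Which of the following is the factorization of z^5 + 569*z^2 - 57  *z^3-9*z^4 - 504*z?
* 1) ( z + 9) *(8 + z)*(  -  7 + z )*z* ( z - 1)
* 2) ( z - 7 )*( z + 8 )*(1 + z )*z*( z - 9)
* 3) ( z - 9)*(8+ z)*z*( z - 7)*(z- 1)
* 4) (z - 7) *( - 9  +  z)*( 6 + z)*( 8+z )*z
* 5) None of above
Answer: 3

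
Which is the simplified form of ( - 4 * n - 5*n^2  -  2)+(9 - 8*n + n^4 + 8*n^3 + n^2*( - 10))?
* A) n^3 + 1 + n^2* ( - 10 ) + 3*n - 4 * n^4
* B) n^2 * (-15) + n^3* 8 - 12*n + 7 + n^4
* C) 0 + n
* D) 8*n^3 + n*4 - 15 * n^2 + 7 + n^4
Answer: B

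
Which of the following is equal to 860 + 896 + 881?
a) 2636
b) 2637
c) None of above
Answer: b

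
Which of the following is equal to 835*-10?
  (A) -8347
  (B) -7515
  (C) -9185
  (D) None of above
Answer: D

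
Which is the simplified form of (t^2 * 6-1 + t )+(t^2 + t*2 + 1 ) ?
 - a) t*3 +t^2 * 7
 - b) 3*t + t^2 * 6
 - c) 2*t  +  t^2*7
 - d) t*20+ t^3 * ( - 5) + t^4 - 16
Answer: a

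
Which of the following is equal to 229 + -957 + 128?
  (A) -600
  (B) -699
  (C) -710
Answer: A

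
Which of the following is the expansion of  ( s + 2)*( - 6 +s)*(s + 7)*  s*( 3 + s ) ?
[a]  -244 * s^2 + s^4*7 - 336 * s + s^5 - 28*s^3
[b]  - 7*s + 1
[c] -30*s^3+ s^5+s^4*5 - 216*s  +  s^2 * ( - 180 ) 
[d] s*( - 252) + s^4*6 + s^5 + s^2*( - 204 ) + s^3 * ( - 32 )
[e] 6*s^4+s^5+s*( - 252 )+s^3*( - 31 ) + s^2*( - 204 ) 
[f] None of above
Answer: e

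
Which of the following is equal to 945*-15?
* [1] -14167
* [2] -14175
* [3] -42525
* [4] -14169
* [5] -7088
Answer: 2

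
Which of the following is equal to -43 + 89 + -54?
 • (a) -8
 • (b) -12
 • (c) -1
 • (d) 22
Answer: a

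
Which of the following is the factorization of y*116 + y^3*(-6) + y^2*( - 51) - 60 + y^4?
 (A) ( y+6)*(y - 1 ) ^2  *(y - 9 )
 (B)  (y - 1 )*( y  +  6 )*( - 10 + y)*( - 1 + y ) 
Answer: B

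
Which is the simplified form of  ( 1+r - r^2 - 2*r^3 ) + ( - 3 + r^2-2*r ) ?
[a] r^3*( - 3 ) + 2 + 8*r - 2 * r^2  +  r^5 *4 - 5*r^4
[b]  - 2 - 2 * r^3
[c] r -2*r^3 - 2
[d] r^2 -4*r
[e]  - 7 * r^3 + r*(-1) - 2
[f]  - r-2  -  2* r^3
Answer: f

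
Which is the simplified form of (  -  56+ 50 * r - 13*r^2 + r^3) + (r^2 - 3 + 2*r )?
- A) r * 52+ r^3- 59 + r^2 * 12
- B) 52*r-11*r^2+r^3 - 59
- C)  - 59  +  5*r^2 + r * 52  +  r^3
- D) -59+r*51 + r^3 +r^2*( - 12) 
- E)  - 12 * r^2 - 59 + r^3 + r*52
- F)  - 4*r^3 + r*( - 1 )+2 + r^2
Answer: E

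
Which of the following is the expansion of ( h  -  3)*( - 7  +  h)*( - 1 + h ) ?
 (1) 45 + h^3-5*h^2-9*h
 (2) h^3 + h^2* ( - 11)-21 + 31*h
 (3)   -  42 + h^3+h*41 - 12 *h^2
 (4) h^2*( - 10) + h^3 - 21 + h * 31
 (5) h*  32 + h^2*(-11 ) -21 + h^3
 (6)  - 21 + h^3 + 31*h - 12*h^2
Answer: 2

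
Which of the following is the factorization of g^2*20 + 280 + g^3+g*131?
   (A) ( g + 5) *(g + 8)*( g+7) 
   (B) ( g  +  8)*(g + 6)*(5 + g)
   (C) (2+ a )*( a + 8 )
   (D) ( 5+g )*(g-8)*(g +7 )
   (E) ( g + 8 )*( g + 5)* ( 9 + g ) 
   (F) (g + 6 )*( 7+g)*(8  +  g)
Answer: A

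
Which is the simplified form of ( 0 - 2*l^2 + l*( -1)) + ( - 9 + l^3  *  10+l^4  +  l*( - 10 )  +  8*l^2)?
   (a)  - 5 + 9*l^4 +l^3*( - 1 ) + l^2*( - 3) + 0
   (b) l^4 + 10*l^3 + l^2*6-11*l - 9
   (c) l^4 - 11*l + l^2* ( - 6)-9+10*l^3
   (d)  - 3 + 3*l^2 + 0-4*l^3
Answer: b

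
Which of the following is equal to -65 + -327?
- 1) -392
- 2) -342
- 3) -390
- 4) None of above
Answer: 1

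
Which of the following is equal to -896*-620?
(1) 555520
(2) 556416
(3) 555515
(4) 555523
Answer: 1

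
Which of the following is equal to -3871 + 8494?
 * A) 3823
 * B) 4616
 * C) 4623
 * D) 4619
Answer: C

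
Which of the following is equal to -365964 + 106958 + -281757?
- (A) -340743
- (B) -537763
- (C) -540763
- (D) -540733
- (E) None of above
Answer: C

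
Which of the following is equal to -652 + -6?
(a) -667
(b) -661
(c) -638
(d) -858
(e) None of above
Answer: e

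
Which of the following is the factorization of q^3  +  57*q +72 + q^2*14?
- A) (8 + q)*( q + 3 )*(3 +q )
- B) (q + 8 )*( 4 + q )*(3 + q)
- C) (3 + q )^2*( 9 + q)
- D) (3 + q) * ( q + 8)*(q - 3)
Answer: A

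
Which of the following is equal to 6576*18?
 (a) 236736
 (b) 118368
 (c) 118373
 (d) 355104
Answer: b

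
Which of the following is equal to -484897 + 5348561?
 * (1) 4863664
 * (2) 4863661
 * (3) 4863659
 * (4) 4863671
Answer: 1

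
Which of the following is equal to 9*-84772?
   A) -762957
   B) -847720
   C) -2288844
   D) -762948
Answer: D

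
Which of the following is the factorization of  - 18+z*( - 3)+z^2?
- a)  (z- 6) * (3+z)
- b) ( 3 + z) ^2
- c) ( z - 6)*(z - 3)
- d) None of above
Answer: a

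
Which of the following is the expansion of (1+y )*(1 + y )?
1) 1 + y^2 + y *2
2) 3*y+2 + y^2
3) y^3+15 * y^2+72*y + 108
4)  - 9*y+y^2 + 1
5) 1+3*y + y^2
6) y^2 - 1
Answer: 1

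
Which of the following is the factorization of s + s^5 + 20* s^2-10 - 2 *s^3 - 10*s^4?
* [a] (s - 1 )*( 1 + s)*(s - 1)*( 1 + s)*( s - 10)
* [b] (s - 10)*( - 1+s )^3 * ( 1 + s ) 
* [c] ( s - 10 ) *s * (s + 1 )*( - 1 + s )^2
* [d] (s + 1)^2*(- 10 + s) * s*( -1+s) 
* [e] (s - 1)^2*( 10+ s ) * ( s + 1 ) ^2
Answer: a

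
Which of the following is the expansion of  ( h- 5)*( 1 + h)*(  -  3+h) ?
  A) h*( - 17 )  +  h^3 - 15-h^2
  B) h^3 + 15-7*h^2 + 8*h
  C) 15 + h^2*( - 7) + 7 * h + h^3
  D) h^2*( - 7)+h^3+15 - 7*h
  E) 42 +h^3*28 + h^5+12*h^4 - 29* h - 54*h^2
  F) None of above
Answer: C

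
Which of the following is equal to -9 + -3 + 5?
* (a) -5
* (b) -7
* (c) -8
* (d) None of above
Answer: b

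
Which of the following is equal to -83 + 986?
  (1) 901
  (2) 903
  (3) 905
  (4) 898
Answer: 2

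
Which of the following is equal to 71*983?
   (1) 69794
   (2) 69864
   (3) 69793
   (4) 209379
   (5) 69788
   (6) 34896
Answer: 3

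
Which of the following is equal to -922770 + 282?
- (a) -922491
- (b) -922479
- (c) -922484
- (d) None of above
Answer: d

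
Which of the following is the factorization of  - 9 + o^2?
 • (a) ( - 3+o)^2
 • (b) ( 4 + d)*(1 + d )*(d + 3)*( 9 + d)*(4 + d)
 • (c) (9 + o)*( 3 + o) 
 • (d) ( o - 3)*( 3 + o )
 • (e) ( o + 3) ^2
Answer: d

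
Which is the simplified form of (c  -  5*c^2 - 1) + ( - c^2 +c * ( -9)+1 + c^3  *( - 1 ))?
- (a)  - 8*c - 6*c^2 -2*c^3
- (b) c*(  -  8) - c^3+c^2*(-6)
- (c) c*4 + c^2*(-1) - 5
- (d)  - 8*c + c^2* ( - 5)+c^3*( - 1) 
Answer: b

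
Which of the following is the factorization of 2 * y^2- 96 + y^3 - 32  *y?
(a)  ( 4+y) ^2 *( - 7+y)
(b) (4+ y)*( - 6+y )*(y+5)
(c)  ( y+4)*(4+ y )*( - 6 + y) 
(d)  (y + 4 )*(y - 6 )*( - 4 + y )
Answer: c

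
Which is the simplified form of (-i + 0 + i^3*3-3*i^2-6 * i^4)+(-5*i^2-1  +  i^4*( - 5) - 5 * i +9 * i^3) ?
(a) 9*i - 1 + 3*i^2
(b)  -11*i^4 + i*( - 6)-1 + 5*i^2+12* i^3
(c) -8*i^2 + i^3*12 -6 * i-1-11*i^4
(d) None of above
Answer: c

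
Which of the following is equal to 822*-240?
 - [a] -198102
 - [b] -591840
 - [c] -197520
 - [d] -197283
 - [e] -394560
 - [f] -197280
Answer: f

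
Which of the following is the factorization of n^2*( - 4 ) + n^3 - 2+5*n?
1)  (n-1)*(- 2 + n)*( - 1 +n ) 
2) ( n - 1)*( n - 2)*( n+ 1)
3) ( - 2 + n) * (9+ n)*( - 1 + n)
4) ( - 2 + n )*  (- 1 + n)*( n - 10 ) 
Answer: 1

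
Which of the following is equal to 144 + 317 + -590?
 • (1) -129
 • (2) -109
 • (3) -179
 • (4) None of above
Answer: 1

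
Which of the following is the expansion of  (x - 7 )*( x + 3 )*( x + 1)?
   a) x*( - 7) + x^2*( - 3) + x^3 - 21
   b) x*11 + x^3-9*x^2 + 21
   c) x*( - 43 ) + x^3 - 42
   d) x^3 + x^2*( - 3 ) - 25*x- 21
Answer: d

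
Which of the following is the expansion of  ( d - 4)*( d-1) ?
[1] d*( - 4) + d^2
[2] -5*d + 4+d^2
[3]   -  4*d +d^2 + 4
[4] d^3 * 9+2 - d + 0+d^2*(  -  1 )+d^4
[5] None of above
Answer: 2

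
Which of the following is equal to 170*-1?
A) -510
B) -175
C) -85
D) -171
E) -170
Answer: E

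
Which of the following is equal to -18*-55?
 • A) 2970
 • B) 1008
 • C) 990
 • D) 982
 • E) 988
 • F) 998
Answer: C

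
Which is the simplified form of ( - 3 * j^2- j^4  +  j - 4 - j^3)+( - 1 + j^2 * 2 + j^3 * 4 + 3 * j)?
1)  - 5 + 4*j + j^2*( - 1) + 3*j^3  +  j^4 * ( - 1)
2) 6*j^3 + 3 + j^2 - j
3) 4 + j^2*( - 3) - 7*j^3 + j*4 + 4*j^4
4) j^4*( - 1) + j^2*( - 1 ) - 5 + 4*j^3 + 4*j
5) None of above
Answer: 1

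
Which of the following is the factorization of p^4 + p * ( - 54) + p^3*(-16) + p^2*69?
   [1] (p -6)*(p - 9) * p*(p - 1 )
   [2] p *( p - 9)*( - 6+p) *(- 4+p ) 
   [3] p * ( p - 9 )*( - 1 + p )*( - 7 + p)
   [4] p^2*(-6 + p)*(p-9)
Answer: 1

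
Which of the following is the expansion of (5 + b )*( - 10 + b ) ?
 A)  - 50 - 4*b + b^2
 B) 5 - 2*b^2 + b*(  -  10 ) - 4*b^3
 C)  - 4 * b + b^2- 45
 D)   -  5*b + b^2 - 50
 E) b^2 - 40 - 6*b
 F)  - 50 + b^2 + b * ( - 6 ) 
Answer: D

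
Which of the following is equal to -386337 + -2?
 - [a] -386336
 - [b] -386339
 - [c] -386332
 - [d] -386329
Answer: b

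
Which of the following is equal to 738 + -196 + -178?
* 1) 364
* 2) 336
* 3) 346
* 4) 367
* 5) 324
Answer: 1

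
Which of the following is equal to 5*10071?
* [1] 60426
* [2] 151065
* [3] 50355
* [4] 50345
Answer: 3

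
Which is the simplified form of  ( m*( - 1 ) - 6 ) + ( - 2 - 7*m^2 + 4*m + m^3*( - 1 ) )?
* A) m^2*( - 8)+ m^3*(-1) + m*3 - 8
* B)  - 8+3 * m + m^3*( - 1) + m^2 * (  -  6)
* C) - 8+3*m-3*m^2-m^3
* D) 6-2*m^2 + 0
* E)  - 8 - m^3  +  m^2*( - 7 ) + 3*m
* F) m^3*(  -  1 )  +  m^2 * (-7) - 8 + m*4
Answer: E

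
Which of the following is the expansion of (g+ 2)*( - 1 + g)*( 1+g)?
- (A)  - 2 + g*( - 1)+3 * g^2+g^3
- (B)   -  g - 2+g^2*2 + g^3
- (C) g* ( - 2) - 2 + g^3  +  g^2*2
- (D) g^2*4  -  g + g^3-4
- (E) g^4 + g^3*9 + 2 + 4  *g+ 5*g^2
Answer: B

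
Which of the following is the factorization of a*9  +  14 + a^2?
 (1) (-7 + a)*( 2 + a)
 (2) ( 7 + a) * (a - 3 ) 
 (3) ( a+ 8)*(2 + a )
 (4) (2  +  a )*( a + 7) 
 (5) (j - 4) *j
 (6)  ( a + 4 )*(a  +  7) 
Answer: 4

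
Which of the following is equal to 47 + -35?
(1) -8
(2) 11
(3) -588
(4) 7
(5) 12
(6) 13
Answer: 5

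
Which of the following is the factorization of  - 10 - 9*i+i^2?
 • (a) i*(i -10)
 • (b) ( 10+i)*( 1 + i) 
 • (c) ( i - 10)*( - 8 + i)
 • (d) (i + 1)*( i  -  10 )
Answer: d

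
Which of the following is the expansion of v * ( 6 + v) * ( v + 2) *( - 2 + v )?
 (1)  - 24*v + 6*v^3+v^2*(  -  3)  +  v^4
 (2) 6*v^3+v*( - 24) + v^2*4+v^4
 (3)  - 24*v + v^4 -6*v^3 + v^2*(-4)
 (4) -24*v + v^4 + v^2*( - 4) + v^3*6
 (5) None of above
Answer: 4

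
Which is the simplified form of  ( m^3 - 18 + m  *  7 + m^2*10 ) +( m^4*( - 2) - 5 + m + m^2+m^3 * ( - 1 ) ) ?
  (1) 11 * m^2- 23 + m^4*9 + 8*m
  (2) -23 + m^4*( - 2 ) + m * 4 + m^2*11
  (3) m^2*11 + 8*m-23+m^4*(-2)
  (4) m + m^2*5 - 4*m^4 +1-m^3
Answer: 3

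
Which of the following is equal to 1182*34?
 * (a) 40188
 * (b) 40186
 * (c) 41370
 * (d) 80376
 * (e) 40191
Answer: a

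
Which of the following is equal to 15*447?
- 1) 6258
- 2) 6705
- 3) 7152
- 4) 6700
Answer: 2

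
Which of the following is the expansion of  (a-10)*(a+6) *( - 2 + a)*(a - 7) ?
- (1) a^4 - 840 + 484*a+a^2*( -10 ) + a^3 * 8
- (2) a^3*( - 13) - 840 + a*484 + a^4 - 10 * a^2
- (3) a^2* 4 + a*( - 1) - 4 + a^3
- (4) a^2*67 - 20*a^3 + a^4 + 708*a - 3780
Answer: 2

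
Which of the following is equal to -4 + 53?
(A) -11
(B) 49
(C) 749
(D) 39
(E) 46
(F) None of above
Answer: B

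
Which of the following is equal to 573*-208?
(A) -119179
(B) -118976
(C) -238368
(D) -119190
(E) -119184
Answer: E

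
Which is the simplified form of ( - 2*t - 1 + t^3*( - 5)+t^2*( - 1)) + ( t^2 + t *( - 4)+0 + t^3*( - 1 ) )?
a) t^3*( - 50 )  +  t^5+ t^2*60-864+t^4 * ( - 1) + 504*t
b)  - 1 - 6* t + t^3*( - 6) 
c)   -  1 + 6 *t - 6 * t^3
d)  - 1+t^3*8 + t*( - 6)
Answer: b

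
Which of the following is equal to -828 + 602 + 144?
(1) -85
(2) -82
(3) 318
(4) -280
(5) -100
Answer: 2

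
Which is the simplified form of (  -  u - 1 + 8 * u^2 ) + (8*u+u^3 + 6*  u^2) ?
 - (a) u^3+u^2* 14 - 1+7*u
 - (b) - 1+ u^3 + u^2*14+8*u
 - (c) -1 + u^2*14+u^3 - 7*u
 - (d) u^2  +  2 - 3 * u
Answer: a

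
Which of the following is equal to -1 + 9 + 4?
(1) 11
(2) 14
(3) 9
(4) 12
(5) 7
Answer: 4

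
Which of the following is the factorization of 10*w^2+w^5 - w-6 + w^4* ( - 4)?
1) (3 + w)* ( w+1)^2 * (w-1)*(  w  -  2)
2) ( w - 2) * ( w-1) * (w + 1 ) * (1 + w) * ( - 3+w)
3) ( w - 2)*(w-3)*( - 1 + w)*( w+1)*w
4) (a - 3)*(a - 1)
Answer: 2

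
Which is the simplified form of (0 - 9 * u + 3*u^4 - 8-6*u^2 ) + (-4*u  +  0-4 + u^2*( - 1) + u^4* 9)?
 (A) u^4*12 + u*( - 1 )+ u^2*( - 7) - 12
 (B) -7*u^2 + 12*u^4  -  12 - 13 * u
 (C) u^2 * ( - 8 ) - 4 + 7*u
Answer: B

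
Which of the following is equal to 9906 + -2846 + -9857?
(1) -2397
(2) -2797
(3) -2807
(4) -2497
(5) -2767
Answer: 2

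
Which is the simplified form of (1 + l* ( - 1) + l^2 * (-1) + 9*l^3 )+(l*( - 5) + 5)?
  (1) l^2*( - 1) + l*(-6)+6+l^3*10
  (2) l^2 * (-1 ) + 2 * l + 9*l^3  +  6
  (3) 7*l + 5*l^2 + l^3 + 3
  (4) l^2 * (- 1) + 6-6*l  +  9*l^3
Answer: 4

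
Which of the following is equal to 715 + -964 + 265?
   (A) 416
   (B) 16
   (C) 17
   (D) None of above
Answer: B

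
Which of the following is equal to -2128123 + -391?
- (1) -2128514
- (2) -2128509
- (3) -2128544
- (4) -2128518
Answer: 1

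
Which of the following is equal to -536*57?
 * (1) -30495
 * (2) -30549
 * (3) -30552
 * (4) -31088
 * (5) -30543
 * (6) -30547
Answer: 3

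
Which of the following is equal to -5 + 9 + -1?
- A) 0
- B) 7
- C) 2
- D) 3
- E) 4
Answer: D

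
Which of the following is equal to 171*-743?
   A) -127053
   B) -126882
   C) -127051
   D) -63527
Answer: A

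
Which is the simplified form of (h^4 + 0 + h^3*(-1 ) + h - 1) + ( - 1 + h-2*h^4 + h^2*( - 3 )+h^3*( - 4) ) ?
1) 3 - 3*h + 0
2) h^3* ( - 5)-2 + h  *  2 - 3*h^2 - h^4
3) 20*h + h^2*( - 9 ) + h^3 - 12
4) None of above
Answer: 2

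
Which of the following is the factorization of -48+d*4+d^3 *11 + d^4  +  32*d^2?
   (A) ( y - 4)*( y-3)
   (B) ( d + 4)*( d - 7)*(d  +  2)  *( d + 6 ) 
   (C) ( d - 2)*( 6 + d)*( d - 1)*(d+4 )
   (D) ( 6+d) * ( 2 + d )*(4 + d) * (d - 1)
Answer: D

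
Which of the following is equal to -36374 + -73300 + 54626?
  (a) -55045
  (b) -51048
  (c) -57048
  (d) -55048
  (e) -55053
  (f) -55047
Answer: d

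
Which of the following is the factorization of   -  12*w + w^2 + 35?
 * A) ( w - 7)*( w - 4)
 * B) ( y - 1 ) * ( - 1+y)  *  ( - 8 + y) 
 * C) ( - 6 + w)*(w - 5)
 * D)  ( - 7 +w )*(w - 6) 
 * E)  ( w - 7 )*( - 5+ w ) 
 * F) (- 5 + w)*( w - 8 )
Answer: E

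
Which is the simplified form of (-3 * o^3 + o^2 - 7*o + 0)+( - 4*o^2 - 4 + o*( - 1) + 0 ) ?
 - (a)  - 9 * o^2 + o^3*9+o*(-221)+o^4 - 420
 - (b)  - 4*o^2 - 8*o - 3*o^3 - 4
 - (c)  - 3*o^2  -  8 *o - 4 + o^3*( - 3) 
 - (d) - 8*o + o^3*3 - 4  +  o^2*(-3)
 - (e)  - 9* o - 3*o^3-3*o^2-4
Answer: c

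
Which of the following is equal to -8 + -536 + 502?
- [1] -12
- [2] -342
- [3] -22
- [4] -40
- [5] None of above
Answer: 5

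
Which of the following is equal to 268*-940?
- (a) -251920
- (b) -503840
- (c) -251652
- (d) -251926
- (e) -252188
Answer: a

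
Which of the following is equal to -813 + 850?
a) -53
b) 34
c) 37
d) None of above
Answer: c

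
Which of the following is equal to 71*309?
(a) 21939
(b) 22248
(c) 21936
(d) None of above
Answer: a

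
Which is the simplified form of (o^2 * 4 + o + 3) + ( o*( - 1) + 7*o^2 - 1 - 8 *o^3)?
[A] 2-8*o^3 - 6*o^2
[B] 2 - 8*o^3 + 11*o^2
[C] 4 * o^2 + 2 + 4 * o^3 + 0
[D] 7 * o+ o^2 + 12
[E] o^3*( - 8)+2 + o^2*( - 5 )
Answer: B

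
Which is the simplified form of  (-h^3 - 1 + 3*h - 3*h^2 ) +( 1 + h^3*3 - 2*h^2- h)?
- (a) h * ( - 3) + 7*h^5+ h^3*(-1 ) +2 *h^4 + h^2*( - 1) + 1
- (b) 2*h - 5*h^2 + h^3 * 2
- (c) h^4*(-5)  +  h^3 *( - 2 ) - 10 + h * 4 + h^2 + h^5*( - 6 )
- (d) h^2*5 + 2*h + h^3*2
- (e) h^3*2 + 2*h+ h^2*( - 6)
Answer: b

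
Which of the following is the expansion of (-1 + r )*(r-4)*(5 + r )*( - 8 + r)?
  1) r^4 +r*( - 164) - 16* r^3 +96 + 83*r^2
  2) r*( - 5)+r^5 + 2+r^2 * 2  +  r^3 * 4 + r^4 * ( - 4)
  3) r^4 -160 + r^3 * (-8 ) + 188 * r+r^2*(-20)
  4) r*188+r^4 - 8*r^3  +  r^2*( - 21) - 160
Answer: 4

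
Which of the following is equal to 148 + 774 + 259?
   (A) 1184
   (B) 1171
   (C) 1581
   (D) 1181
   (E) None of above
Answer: D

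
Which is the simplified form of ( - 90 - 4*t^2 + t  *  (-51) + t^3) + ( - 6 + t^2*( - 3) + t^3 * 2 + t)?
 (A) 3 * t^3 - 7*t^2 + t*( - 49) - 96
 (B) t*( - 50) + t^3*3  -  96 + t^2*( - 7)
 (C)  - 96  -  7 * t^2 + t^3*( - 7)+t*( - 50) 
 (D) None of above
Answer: B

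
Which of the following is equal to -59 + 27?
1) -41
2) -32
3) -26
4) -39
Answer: 2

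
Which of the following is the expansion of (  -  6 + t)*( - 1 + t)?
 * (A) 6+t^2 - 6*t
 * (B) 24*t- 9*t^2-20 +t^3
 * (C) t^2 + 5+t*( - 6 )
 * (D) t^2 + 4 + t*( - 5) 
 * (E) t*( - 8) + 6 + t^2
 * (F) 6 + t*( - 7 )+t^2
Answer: F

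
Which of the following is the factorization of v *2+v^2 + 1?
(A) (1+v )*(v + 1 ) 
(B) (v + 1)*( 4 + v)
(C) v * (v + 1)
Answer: A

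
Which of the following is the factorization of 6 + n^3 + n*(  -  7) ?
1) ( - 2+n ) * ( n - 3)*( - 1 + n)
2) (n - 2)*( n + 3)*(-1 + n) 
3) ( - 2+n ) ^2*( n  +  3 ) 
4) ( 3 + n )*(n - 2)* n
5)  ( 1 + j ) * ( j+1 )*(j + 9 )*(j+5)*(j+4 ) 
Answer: 2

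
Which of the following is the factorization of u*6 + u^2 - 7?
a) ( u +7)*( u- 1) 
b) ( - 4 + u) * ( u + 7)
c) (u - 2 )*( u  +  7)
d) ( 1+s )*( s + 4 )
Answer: a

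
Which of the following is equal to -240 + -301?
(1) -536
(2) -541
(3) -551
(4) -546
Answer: 2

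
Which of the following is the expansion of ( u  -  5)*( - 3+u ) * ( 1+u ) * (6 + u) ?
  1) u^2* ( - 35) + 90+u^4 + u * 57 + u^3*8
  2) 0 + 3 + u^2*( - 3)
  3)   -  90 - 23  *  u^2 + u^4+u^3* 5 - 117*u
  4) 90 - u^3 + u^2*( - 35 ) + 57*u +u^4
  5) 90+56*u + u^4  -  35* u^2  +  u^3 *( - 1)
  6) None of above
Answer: 4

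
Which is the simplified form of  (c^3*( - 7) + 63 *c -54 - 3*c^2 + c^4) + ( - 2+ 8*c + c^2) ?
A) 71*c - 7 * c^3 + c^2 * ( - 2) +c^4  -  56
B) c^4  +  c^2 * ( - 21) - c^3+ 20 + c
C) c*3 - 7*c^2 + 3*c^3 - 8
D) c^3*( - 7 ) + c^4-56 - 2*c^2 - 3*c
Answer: A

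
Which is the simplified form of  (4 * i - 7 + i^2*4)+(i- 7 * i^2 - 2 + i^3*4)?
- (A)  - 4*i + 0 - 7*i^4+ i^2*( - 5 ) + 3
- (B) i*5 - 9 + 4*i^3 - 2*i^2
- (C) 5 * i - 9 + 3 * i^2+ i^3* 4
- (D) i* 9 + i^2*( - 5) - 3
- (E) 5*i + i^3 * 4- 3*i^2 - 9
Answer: E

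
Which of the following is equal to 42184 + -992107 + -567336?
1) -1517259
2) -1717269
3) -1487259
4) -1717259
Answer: 1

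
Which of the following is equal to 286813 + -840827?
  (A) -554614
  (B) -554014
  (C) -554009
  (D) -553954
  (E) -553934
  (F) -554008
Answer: B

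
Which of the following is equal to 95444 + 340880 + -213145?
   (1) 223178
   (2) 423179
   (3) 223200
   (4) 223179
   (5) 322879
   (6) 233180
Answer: 4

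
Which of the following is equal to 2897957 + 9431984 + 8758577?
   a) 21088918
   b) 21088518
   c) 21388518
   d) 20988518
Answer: b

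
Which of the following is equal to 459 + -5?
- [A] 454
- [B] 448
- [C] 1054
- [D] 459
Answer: A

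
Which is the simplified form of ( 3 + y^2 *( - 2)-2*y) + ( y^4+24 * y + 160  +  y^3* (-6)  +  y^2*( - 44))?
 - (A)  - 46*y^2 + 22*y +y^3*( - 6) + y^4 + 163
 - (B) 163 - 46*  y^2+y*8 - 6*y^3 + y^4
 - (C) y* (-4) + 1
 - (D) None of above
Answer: A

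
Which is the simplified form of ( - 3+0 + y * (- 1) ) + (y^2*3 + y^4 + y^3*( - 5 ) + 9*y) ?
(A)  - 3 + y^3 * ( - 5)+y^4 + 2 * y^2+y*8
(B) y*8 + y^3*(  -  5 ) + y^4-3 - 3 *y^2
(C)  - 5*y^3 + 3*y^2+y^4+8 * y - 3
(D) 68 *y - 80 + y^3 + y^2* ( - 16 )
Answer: C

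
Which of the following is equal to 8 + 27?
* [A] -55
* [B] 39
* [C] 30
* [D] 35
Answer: D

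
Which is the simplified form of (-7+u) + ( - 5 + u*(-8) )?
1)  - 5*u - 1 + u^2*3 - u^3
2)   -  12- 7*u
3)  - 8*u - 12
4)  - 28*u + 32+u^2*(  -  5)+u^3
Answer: 2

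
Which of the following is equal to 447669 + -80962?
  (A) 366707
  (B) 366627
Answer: A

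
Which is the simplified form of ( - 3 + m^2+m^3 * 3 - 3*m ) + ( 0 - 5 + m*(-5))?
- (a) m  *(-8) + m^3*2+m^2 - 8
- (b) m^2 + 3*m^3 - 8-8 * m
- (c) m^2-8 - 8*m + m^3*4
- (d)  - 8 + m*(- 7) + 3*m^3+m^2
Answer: b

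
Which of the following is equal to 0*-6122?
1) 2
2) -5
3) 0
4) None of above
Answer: 3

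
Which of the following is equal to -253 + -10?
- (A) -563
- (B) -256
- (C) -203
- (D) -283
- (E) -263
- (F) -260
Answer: E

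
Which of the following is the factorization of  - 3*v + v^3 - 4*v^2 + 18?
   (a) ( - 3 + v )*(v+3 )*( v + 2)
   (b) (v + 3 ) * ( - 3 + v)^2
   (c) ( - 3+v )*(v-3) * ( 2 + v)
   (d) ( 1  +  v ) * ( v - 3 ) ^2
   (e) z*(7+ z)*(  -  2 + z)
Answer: c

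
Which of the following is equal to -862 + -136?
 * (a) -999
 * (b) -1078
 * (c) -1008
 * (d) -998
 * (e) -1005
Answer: d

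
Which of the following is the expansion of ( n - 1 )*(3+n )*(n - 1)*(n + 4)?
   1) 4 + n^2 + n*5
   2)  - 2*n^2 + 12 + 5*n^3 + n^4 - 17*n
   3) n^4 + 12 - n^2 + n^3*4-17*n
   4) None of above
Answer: 4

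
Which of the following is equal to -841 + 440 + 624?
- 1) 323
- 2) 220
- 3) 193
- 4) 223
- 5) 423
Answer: 4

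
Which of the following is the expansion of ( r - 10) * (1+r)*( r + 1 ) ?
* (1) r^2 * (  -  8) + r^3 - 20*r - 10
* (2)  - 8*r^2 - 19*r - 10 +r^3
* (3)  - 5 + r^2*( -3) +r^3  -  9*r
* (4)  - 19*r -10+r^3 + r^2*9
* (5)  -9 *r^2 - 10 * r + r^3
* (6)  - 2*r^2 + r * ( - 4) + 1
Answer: 2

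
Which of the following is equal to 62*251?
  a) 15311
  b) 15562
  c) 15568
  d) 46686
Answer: b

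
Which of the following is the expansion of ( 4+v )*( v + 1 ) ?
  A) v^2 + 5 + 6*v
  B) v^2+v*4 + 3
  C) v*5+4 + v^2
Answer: C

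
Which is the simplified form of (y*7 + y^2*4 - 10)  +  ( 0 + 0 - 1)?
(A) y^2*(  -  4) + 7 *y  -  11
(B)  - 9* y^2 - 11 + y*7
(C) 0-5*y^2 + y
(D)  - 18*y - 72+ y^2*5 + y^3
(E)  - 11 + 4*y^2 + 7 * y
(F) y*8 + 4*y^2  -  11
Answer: E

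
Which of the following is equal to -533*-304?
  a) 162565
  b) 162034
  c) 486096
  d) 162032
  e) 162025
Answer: d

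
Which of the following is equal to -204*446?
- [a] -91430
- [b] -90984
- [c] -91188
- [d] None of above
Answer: b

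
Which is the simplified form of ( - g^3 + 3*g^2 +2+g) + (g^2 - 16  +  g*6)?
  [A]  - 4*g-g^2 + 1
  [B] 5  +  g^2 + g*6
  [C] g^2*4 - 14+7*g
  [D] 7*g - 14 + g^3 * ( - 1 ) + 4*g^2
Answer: D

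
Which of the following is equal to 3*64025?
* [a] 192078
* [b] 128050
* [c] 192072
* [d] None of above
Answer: d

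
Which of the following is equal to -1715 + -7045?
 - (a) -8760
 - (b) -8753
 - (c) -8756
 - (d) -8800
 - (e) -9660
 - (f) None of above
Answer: a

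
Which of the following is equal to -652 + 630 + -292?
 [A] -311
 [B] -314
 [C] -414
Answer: B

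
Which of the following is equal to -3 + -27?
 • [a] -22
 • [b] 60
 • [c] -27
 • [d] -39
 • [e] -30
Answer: e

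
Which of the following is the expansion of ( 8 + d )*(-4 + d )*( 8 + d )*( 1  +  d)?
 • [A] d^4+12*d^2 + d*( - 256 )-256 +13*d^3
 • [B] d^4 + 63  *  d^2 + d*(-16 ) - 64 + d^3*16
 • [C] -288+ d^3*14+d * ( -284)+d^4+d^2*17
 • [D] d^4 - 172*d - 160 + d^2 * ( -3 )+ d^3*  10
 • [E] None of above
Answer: A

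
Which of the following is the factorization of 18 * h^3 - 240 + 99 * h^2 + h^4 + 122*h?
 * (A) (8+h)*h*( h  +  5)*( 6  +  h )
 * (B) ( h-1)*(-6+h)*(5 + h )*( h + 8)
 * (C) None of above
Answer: C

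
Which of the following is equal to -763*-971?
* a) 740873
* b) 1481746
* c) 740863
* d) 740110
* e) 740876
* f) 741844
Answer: a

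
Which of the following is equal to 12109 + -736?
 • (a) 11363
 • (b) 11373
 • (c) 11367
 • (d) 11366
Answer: b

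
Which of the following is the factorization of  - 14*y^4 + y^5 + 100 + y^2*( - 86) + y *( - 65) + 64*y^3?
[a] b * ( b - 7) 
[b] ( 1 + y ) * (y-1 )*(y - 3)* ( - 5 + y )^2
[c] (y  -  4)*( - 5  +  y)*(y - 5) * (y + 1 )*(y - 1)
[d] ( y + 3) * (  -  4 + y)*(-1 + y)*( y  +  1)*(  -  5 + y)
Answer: c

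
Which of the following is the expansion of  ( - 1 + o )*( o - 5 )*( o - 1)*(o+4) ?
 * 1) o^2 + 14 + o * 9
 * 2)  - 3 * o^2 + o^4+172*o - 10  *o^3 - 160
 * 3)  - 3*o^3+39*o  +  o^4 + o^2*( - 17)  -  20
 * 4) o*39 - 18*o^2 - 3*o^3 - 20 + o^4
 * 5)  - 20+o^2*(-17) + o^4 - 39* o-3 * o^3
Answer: 3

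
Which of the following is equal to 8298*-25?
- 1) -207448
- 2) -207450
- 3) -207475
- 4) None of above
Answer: 2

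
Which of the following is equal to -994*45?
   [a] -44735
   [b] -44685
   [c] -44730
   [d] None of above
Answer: c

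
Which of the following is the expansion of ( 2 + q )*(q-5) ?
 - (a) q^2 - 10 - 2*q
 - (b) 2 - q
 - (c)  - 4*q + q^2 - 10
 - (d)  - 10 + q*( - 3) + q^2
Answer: d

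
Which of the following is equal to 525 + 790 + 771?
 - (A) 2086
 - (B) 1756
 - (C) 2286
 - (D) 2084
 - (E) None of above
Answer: A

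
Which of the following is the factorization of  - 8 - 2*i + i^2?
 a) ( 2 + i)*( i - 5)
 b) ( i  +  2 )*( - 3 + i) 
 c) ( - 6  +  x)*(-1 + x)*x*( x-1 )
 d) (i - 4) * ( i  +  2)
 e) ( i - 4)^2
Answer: d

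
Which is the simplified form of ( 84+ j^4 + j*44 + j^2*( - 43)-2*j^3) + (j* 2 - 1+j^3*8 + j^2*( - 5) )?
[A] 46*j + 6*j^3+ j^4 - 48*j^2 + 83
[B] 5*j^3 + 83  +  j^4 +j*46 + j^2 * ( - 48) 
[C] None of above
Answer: A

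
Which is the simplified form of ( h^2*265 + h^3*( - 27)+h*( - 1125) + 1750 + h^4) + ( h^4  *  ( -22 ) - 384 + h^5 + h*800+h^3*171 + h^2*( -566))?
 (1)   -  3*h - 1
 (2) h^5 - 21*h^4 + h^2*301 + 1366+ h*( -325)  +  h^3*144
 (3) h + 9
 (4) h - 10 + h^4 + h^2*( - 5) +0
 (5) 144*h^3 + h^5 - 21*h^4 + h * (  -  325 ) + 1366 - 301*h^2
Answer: 5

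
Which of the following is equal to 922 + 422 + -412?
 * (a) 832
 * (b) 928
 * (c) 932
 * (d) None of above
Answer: c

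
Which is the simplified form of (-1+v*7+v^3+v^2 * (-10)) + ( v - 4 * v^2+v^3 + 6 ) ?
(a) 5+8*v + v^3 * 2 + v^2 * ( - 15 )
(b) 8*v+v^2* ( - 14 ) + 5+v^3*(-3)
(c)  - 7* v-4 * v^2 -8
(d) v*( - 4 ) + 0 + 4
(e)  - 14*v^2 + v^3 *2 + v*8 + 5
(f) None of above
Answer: e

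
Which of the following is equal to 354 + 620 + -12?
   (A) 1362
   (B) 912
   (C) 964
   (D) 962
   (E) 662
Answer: D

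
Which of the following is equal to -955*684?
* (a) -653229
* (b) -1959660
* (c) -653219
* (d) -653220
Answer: d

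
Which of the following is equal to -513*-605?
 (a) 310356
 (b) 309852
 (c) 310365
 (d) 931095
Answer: c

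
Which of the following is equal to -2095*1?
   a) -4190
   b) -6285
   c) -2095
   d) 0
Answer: c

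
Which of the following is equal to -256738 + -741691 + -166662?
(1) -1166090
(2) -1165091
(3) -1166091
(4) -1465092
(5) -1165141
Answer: 2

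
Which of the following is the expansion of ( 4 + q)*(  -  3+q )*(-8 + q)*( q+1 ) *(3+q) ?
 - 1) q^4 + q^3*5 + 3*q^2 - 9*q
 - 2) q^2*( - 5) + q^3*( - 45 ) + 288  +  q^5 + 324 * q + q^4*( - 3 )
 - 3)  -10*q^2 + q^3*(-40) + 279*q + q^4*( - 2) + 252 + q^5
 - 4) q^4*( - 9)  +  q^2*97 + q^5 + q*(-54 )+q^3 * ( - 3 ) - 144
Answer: 2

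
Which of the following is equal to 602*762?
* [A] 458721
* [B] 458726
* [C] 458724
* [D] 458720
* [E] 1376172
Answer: C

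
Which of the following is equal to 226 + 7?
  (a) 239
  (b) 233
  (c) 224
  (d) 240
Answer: b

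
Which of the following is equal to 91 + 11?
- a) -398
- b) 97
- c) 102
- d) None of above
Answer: c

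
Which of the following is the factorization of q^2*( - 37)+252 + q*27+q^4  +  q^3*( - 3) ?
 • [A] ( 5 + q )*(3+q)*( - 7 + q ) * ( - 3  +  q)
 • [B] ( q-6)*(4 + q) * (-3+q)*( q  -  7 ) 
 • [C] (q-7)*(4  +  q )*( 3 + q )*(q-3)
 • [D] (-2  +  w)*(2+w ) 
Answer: C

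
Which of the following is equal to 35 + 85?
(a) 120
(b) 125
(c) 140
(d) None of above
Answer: a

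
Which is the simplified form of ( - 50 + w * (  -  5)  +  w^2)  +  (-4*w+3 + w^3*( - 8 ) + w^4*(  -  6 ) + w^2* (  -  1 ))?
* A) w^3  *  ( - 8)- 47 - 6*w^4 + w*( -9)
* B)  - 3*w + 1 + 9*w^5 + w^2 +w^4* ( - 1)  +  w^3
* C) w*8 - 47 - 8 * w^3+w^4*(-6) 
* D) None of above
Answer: A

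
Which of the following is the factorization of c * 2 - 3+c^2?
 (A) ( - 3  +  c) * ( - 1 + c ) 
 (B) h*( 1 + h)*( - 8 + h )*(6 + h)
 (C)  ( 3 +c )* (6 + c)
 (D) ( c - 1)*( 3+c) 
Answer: D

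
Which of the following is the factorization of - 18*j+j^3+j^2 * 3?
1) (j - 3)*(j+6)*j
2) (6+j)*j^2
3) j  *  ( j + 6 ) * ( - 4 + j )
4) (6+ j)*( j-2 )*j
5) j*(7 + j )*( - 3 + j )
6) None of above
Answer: 1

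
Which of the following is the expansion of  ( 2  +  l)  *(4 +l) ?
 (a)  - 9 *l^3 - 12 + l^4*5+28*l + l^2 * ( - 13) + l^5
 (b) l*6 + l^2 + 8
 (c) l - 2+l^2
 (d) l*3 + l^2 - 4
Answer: b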